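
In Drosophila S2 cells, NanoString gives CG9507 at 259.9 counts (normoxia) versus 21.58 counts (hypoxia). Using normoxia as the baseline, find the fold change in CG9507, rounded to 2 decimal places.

0.08

Fold change = 21.58 / 259.9 = 0.083
CG9507 is downregulated.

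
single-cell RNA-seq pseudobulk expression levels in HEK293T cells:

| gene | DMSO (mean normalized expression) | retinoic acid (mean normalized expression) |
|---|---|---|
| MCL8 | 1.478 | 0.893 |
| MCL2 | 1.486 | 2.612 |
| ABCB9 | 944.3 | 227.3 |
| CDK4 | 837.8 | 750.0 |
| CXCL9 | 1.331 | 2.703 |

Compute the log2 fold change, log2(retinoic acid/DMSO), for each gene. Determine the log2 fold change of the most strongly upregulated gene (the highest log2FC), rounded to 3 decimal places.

1.022

log2(0.893/1.478) = -0.727  (MCL8)
log2(2.612/1.486) = 0.814  (MCL2)
log2(227.3/944.3) = -2.055  (ABCB9)
log2(750.0/837.8) = -0.160  (CDK4)
log2(2.703/1.331) = 1.022  (CXCL9)
CXCL9 is most strongly upregulated.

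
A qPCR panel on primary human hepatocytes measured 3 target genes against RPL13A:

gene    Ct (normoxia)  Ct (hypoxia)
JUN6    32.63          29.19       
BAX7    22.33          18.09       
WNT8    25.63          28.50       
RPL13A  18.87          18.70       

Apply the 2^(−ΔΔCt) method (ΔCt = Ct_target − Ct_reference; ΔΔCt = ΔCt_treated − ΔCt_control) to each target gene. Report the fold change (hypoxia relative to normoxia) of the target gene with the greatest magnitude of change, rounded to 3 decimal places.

JUN6: ΔΔCt = (29.19−18.70) − (32.63−18.87) = 10.49 − 13.76 = -3.27; fold change = 2^3.27 = 9.646
BAX7: ΔΔCt = (18.09−18.70) − (22.33−18.87) = -0.61 − 3.46 = -4.07; fold change = 2^4.07 = 16.795
WNT8: ΔΔCt = (28.50−18.70) − (25.63−18.87) = 9.80 − 6.76 = 3.04; fold change = 2^-3.04 = 0.122
BAX7 has the largest |ΔΔCt| = 4.07.

16.795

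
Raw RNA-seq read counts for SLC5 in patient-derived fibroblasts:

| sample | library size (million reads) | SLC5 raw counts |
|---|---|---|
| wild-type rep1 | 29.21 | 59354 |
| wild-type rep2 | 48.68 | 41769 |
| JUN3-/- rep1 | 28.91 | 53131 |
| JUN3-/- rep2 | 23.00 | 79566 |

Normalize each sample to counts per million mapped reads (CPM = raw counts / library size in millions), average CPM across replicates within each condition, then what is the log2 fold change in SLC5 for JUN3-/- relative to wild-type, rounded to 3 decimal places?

CPM(wild-type rep1) = 59354 / 29.21 = 2031.9754
CPM(wild-type rep2) = 41769 / 48.68 = 858.0320
CPM(JUN3-/- rep1) = 53131 / 28.91 = 1837.8070
CPM(JUN3-/- rep2) = 79566 / 23.00 = 3459.3913
mean CPM(wild-type) = 1445.0037; mean CPM(JUN3-/-) = 2648.5991
Fold change = 2648.5991 / 1445.0037 = 1.83294
log2(1.83294) = 0.8742

0.874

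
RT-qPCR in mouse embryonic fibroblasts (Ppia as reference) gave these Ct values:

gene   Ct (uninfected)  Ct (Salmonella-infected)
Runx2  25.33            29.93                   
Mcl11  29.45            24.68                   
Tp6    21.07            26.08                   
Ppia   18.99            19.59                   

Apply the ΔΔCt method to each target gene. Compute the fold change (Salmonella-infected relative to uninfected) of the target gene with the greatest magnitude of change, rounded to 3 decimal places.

41.355

Runx2: ΔΔCt = (29.93−19.59) − (25.33−18.99) = 10.34 − 6.34 = 4.00; fold change = 2^-4.00 = 0.062
Mcl11: ΔΔCt = (24.68−19.59) − (29.45−18.99) = 5.09 − 10.46 = -5.37; fold change = 2^5.37 = 41.355
Tp6: ΔΔCt = (26.08−19.59) − (21.07−18.99) = 6.49 − 2.08 = 4.41; fold change = 2^-4.41 = 0.047
Mcl11 has the largest |ΔΔCt| = 5.37.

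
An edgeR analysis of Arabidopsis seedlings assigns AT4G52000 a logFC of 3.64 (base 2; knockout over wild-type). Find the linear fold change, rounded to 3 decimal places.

Fold change = 2^(3.64) = 12.4666

12.467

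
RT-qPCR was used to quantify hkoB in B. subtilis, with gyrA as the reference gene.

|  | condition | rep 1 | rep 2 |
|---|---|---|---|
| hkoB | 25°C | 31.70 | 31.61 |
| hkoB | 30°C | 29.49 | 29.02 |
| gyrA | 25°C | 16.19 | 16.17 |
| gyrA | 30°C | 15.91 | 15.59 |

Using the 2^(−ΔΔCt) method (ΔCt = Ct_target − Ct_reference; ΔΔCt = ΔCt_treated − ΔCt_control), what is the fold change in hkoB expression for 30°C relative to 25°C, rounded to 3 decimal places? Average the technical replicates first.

3.918

Mean Ct: hkoB 25°C 31.655; hkoB 30°C 29.255; gyrA 25°C 16.180; gyrA 30°C 15.750
ΔCt(25°C) = 31.655 − 16.180 = 15.475
ΔCt(30°C) = 29.255 − 15.750 = 13.505
ΔΔCt = 13.505 − 15.475 = -1.970
Fold change = 2^(−(-1.970)) = 2^1.970 = 3.9177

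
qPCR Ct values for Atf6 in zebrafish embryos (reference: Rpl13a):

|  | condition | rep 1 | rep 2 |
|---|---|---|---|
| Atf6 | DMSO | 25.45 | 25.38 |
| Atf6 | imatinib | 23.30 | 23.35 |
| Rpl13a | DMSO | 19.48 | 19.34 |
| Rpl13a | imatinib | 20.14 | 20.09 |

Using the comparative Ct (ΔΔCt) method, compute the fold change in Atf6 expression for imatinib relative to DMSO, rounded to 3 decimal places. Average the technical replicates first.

6.940

Mean Ct: Atf6 DMSO 25.415; Atf6 imatinib 23.325; Rpl13a DMSO 19.410; Rpl13a imatinib 20.115
ΔCt(DMSO) = 25.415 − 19.410 = 6.005
ΔCt(imatinib) = 23.325 − 20.115 = 3.210
ΔΔCt = 3.210 − 6.005 = -2.795
Fold change = 2^(−(-2.795)) = 2^2.795 = 6.9403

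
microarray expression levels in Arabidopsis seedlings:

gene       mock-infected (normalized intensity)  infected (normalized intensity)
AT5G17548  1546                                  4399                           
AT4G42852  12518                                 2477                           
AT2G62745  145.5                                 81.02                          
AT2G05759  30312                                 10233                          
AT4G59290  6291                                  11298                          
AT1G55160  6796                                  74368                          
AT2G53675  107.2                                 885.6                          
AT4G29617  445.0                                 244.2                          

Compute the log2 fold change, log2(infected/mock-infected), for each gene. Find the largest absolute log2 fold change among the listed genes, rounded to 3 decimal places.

3.452

log2(4399/1546) = 1.509  (AT5G17548)
log2(2477/12518) = -2.337  (AT4G42852)
log2(81.02/145.5) = -0.845  (AT2G62745)
log2(10233/30312) = -1.567  (AT2G05759)
log2(11298/6291) = 0.845  (AT4G59290)
log2(74368/6796) = 3.452  (AT1G55160)
log2(885.6/107.2) = 3.046  (AT2G53675)
log2(244.2/445.0) = -0.866  (AT4G29617)
The largest magnitude belongs to AT1G55160.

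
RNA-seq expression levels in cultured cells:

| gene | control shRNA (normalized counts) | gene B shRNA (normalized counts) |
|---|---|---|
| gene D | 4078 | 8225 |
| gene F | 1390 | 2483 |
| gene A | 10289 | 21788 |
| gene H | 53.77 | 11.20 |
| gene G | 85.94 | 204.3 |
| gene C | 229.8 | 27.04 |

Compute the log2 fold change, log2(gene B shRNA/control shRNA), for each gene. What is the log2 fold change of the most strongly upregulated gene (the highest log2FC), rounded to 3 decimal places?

log2(8225/4078) = 1.012  (gene D)
log2(2483/1390) = 0.837  (gene F)
log2(21788/10289) = 1.082  (gene A)
log2(11.20/53.77) = -2.263  (gene H)
log2(204.3/85.94) = 1.249  (gene G)
log2(27.04/229.8) = -3.087  (gene C)
gene G is most strongly upregulated.

1.249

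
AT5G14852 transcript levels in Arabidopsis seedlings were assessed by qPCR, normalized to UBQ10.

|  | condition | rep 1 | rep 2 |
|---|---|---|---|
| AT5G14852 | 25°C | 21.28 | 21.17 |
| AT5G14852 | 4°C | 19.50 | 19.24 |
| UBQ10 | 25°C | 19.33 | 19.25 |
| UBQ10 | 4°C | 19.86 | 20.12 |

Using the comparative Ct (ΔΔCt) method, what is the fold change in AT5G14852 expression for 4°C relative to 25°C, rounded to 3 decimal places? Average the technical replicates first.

5.877

Mean Ct: AT5G14852 25°C 21.225; AT5G14852 4°C 19.370; UBQ10 25°C 19.290; UBQ10 4°C 19.990
ΔCt(25°C) = 21.225 − 19.290 = 1.935
ΔCt(4°C) = 19.370 − 19.990 = -0.620
ΔΔCt = -0.620 − 1.935 = -2.555
Fold change = 2^(−(-2.555)) = 2^2.555 = 5.8767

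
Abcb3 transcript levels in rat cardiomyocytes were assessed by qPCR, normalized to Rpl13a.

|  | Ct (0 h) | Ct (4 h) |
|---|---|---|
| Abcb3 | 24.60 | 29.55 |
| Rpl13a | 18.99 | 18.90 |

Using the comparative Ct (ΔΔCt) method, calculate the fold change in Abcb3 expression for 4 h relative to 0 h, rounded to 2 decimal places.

0.03

ΔCt(0 h) = 24.600 − 18.990 = 5.610
ΔCt(4 h) = 29.550 − 18.900 = 10.650
ΔΔCt = 10.650 − 5.610 = 5.040
Fold change = 2^(−5.040) = 0.030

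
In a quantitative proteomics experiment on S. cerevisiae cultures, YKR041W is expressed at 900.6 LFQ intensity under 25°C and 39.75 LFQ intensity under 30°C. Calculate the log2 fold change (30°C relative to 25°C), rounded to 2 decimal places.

Fold change = 39.75 / 900.6 = 0.0441
log2(0.0441) = -4.502

-4.50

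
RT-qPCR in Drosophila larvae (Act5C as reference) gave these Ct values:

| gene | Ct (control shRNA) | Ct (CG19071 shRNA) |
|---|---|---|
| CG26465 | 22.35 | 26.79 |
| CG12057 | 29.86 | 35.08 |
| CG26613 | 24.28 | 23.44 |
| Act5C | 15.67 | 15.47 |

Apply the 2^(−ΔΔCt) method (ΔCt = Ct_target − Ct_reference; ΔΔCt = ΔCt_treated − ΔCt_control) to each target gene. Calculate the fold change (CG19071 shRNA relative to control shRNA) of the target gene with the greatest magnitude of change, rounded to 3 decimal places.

CG26465: ΔΔCt = (26.79−15.47) − (22.35−15.67) = 11.32 − 6.68 = 4.64; fold change = 2^-4.64 = 0.040
CG12057: ΔΔCt = (35.08−15.47) − (29.86−15.67) = 19.61 − 14.19 = 5.42; fold change = 2^-5.42 = 0.023
CG26613: ΔΔCt = (23.44−15.47) − (24.28−15.67) = 7.97 − 8.61 = -0.64; fold change = 2^0.64 = 1.558
CG12057 has the largest |ΔΔCt| = 5.42.

0.023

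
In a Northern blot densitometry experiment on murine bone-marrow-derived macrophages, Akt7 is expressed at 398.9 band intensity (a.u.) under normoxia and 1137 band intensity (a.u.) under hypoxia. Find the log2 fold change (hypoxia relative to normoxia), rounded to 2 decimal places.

Fold change = 1137 / 398.9 = 2.8503
log2(2.8503) = 1.511

1.51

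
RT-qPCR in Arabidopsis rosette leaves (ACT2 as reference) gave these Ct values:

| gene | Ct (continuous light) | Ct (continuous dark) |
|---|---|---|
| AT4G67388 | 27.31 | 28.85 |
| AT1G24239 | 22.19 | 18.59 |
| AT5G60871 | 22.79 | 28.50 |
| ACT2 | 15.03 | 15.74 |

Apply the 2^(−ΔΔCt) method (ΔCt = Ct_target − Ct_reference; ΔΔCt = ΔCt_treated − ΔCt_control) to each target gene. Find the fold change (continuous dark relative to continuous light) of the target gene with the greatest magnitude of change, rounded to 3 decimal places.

AT4G67388: ΔΔCt = (28.85−15.74) − (27.31−15.03) = 13.11 − 12.28 = 0.83; fold change = 2^-0.83 = 0.563
AT1G24239: ΔΔCt = (18.59−15.74) − (22.19−15.03) = 2.85 − 7.16 = -4.31; fold change = 2^4.31 = 19.835
AT5G60871: ΔΔCt = (28.50−15.74) − (22.79−15.03) = 12.76 − 7.76 = 5.00; fold change = 2^-5.00 = 0.031
AT5G60871 has the largest |ΔΔCt| = 5.00.

0.031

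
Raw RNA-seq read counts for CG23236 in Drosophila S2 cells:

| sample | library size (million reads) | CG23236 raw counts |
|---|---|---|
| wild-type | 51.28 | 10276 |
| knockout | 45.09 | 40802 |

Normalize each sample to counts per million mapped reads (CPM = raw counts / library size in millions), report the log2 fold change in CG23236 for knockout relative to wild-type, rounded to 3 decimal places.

2.175

CPM(wild-type) = 10276 / 51.28 = 200.3900
CPM(knockout) = 40802 / 45.09 = 904.9013
Fold change = 904.9013 / 200.3900 = 4.51570
log2(4.51570) = 2.1749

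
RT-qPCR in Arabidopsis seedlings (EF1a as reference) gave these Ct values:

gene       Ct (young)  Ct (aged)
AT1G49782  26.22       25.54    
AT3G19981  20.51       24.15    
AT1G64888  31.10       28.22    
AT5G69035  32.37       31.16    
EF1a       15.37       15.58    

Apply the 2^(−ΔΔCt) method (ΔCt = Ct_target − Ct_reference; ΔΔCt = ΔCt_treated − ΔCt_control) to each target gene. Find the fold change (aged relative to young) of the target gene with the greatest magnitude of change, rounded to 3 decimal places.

0.093

AT1G49782: ΔΔCt = (25.54−15.58) − (26.22−15.37) = 9.96 − 10.85 = -0.89; fold change = 2^0.89 = 1.853
AT3G19981: ΔΔCt = (24.15−15.58) − (20.51−15.37) = 8.57 − 5.14 = 3.43; fold change = 2^-3.43 = 0.093
AT1G64888: ΔΔCt = (28.22−15.58) − (31.10−15.37) = 12.64 − 15.73 = -3.09; fold change = 2^3.09 = 8.515
AT5G69035: ΔΔCt = (31.16−15.58) − (32.37−15.37) = 15.58 − 17.00 = -1.42; fold change = 2^1.42 = 2.676
AT3G19981 has the largest |ΔΔCt| = 3.43.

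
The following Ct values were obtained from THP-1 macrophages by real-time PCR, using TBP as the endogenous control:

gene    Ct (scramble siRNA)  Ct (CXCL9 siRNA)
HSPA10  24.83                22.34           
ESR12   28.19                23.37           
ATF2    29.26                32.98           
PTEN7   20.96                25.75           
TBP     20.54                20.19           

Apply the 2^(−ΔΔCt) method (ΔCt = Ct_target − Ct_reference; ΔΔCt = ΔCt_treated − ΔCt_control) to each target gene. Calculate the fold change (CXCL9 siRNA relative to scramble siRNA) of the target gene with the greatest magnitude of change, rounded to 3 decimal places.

HSPA10: ΔΔCt = (22.34−20.19) − (24.83−20.54) = 2.15 − 4.29 = -2.14; fold change = 2^2.14 = 4.408
ESR12: ΔΔCt = (23.37−20.19) − (28.19−20.54) = 3.18 − 7.65 = -4.47; fold change = 2^4.47 = 22.162
ATF2: ΔΔCt = (32.98−20.19) − (29.26−20.54) = 12.79 − 8.72 = 4.07; fold change = 2^-4.07 = 0.060
PTEN7: ΔΔCt = (25.75−20.19) − (20.96−20.54) = 5.56 − 0.42 = 5.14; fold change = 2^-5.14 = 0.028
PTEN7 has the largest |ΔΔCt| = 5.14.

0.028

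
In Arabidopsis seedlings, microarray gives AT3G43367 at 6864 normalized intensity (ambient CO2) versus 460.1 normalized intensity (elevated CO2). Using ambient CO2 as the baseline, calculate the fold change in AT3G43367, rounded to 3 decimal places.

Fold change = 460.1 / 6864 = 0.0670
AT3G43367 is downregulated.

0.067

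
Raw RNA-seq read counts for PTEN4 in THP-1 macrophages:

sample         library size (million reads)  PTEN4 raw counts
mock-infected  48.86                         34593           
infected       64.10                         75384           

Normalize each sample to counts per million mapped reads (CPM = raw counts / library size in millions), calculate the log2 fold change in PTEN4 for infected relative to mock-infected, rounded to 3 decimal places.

0.732

CPM(mock-infected) = 34593 / 48.86 = 708.0025
CPM(infected) = 75384 / 64.10 = 1176.0374
Fold change = 1176.0374 / 708.0025 = 1.66106
log2(1.66106) = 0.7321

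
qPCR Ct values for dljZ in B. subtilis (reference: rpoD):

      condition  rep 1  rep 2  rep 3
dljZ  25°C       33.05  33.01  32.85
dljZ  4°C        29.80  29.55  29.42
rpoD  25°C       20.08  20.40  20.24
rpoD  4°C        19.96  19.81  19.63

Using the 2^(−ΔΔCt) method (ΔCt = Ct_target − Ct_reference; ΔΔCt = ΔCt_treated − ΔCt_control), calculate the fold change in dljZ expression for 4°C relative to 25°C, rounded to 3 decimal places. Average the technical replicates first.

Mean Ct: dljZ 25°C 32.970; dljZ 4°C 29.590; rpoD 25°C 20.240; rpoD 4°C 19.800
ΔCt(25°C) = 32.970 − 20.240 = 12.730
ΔCt(4°C) = 29.590 − 19.800 = 9.790
ΔΔCt = 9.790 − 12.730 = -2.940
Fold change = 2^(−(-2.940)) = 2^2.940 = 7.6741

7.674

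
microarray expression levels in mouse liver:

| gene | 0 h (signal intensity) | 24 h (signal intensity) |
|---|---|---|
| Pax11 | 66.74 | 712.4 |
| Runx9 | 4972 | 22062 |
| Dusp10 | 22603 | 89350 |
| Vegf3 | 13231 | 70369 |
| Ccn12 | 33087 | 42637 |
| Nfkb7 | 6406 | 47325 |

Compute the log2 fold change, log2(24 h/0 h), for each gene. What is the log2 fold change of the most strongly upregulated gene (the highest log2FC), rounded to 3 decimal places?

3.416

log2(712.4/66.74) = 3.416  (Pax11)
log2(22062/4972) = 2.150  (Runx9)
log2(89350/22603) = 1.983  (Dusp10)
log2(70369/13231) = 2.411  (Vegf3)
log2(42637/33087) = 0.366  (Ccn12)
log2(47325/6406) = 2.885  (Nfkb7)
Pax11 is most strongly upregulated.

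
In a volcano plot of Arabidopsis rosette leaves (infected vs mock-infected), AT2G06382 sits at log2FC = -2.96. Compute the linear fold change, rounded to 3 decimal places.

Fold change = 2^(-2.96) = 0.1285

0.129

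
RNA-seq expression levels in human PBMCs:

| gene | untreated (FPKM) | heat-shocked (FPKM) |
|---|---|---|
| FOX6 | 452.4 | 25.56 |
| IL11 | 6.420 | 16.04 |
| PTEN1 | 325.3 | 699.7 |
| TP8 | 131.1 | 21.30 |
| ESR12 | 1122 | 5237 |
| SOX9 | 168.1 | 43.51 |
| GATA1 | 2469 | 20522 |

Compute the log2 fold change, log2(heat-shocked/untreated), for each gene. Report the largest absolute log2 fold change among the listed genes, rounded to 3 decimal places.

log2(25.56/452.4) = -4.146  (FOX6)
log2(16.04/6.420) = 1.321  (IL11)
log2(699.7/325.3) = 1.105  (PTEN1)
log2(21.30/131.1) = -2.622  (TP8)
log2(5237/1122) = 2.223  (ESR12)
log2(43.51/168.1) = -1.950  (SOX9)
log2(20522/2469) = 3.055  (GATA1)
The largest magnitude belongs to FOX6.

4.146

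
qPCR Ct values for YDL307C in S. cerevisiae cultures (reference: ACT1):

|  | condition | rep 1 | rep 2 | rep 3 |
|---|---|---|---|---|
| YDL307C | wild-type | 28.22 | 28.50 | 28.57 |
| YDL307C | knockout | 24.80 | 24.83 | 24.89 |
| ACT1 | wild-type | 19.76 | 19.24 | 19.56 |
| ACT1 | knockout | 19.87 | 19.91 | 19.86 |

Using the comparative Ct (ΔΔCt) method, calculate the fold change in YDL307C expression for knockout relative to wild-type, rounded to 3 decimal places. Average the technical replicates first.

Mean Ct: YDL307C wild-type 28.430; YDL307C knockout 24.840; ACT1 wild-type 19.520; ACT1 knockout 19.880
ΔCt(wild-type) = 28.430 − 19.520 = 8.910
ΔCt(knockout) = 24.840 − 19.880 = 4.960
ΔΔCt = 4.960 − 8.910 = -3.950
Fold change = 2^(−(-3.950)) = 2^3.950 = 15.4550

15.455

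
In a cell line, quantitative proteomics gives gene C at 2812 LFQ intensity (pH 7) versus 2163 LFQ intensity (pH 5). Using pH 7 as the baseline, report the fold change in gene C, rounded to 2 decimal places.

Fold change = 2163 / 2812 = 0.769
gene C is downregulated.

0.77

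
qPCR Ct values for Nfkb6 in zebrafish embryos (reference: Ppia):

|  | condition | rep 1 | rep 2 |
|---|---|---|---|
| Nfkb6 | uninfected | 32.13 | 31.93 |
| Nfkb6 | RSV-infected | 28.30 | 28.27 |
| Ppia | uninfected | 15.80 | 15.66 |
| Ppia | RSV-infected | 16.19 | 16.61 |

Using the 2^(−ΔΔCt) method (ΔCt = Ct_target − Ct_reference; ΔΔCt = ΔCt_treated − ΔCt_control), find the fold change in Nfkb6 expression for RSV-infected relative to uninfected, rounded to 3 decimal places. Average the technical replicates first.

21.333

Mean Ct: Nfkb6 uninfected 32.030; Nfkb6 RSV-infected 28.285; Ppia uninfected 15.730; Ppia RSV-infected 16.400
ΔCt(uninfected) = 32.030 − 15.730 = 16.300
ΔCt(RSV-infected) = 28.285 − 16.400 = 11.885
ΔΔCt = 11.885 − 16.300 = -4.415
Fold change = 2^(−(-4.415)) = 2^4.415 = 21.3328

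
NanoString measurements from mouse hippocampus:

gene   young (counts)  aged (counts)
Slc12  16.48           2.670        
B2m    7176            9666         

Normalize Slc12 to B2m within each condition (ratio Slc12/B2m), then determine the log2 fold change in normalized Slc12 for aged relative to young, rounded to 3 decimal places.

-3.056

Slc12/B2m (young) = 16.48 / 7176 = 0.0022965
Slc12/B2m (aged) = 2.670 / 9666 = 0.00027623
Fold change = 0.00027623 / 0.0022965 = 0.1203
log2(0.1203) = -3.0555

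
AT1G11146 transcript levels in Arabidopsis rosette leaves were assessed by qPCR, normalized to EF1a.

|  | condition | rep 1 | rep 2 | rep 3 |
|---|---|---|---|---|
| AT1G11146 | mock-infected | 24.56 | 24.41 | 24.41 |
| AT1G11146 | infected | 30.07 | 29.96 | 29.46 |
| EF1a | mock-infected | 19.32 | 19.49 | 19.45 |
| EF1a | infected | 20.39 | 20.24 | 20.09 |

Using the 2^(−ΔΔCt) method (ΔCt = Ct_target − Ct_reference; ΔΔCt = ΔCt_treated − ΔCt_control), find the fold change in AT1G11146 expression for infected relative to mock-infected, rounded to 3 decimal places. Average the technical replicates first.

Mean Ct: AT1G11146 mock-infected 24.460; AT1G11146 infected 29.830; EF1a mock-infected 19.420; EF1a infected 20.240
ΔCt(mock-infected) = 24.460 − 19.420 = 5.040
ΔCt(infected) = 29.830 − 20.240 = 9.590
ΔΔCt = 9.590 − 5.040 = 4.550
Fold change = 2^(−4.550) = 0.0427

0.043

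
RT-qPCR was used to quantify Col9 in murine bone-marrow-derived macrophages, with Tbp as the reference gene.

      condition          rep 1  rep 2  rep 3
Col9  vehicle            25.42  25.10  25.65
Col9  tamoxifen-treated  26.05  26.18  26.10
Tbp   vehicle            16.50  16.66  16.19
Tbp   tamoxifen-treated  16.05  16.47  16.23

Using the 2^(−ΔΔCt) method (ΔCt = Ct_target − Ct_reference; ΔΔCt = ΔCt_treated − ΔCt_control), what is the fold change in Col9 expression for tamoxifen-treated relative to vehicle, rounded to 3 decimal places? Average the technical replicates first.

0.529

Mean Ct: Col9 vehicle 25.390; Col9 tamoxifen-treated 26.110; Tbp vehicle 16.450; Tbp tamoxifen-treated 16.250
ΔCt(vehicle) = 25.390 − 16.450 = 8.940
ΔCt(tamoxifen-treated) = 26.110 − 16.250 = 9.860
ΔΔCt = 9.860 − 8.940 = 0.920
Fold change = 2^(−0.920) = 0.5285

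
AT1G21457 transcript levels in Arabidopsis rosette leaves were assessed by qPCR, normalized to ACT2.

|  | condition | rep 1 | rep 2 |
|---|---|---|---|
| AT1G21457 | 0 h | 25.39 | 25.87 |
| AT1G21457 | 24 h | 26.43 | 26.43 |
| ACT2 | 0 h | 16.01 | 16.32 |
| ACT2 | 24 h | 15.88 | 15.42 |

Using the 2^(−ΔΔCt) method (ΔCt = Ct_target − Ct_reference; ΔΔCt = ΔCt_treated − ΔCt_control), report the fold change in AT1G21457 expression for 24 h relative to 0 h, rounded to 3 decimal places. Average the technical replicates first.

Mean Ct: AT1G21457 0 h 25.630; AT1G21457 24 h 26.430; ACT2 0 h 16.165; ACT2 24 h 15.650
ΔCt(0 h) = 25.630 − 16.165 = 9.465
ΔCt(24 h) = 26.430 − 15.650 = 10.780
ΔΔCt = 10.780 − 9.465 = 1.315
Fold change = 2^(−1.315) = 0.4019

0.402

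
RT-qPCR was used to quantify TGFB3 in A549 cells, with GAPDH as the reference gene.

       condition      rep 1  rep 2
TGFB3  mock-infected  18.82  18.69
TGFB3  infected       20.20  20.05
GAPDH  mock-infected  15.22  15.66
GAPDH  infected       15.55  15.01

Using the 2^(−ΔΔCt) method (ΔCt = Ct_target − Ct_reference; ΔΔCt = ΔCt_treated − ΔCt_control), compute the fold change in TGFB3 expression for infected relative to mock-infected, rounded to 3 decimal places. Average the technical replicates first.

Mean Ct: TGFB3 mock-infected 18.755; TGFB3 infected 20.125; GAPDH mock-infected 15.440; GAPDH infected 15.280
ΔCt(mock-infected) = 18.755 − 15.440 = 3.315
ΔCt(infected) = 20.125 − 15.280 = 4.845
ΔΔCt = 4.845 − 3.315 = 1.530
Fold change = 2^(−1.530) = 0.3463

0.346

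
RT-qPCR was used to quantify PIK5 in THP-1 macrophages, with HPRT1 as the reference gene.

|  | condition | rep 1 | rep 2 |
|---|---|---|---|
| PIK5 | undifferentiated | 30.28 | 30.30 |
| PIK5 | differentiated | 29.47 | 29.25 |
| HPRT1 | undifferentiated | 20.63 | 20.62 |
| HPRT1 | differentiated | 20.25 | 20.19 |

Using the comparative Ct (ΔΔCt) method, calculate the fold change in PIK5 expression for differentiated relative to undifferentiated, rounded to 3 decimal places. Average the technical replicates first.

Mean Ct: PIK5 undifferentiated 30.290; PIK5 differentiated 29.360; HPRT1 undifferentiated 20.625; HPRT1 differentiated 20.220
ΔCt(undifferentiated) = 30.290 − 20.625 = 9.665
ΔCt(differentiated) = 29.360 − 20.220 = 9.140
ΔΔCt = 9.140 − 9.665 = -0.525
Fold change = 2^(−(-0.525)) = 2^0.525 = 1.4389

1.439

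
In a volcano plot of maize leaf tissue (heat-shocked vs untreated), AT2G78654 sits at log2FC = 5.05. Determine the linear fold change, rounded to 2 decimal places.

33.13

Fold change = 2^(5.05) = 33.128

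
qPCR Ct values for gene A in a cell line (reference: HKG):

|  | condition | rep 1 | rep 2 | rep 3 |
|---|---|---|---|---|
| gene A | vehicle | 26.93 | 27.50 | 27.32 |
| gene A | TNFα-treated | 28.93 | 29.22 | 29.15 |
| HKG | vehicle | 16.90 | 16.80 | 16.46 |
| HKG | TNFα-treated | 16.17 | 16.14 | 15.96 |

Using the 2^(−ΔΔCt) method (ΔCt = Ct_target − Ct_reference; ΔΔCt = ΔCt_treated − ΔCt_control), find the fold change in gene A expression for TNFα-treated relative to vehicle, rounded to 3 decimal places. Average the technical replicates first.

0.179

Mean Ct: gene A vehicle 27.250; gene A TNFα-treated 29.100; HKG vehicle 16.720; HKG TNFα-treated 16.090
ΔCt(vehicle) = 27.250 − 16.720 = 10.530
ΔCt(TNFα-treated) = 29.100 − 16.090 = 13.010
ΔΔCt = 13.010 − 10.530 = 2.480
Fold change = 2^(−2.480) = 0.1792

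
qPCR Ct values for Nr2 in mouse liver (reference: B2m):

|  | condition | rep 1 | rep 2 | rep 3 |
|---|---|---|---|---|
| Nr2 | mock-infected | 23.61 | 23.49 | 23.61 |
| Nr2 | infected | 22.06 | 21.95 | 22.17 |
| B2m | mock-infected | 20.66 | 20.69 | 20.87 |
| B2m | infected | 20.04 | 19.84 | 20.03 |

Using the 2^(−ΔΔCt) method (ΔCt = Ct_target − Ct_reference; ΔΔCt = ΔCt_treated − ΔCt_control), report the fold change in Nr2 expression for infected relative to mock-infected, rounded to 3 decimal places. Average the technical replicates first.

1.670

Mean Ct: Nr2 mock-infected 23.570; Nr2 infected 22.060; B2m mock-infected 20.740; B2m infected 19.970
ΔCt(mock-infected) = 23.570 − 20.740 = 2.830
ΔCt(infected) = 22.060 − 19.970 = 2.090
ΔΔCt = 2.090 − 2.830 = -0.740
Fold change = 2^(−(-0.740)) = 2^0.740 = 1.6702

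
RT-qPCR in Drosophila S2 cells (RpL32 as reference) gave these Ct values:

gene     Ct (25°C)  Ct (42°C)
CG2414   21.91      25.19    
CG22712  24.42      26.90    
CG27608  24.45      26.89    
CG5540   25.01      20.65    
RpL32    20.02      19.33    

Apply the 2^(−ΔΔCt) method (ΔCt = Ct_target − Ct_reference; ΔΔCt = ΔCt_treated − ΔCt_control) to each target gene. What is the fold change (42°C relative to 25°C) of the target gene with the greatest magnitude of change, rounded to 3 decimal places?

0.064

CG2414: ΔΔCt = (25.19−19.33) − (21.91−20.02) = 5.86 − 1.89 = 3.97; fold change = 2^-3.97 = 0.064
CG22712: ΔΔCt = (26.90−19.33) − (24.42−20.02) = 7.57 − 4.40 = 3.17; fold change = 2^-3.17 = 0.111
CG27608: ΔΔCt = (26.89−19.33) − (24.45−20.02) = 7.56 − 4.43 = 3.13; fold change = 2^-3.13 = 0.114
CG5540: ΔΔCt = (20.65−19.33) − (25.01−20.02) = 1.32 − 4.99 = -3.67; fold change = 2^3.67 = 12.729
CG2414 has the largest |ΔΔCt| = 3.97.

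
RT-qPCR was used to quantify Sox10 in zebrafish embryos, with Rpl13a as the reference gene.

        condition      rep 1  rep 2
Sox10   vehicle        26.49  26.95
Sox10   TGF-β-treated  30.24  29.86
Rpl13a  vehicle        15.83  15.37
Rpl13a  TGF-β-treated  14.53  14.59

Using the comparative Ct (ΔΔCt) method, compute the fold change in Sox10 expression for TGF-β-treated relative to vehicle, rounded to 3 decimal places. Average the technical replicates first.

Mean Ct: Sox10 vehicle 26.720; Sox10 TGF-β-treated 30.050; Rpl13a vehicle 15.600; Rpl13a TGF-β-treated 14.560
ΔCt(vehicle) = 26.720 − 15.600 = 11.120
ΔCt(TGF-β-treated) = 30.050 − 14.560 = 15.490
ΔΔCt = 15.490 − 11.120 = 4.370
Fold change = 2^(−4.370) = 0.0484

0.048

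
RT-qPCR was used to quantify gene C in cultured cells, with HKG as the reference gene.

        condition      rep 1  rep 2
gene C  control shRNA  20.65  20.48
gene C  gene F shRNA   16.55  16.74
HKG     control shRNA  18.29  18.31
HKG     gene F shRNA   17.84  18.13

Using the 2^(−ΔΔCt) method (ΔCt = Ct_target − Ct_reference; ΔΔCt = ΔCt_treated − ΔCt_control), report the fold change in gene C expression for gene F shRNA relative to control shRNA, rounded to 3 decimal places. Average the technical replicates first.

Mean Ct: gene C control shRNA 20.565; gene C gene F shRNA 16.645; HKG control shRNA 18.300; HKG gene F shRNA 17.985
ΔCt(control shRNA) = 20.565 − 18.300 = 2.265
ΔCt(gene F shRNA) = 16.645 − 17.985 = -1.340
ΔΔCt = -1.340 − 2.265 = -3.605
Fold change = 2^(−(-3.605)) = 2^3.605 = 12.1678

12.168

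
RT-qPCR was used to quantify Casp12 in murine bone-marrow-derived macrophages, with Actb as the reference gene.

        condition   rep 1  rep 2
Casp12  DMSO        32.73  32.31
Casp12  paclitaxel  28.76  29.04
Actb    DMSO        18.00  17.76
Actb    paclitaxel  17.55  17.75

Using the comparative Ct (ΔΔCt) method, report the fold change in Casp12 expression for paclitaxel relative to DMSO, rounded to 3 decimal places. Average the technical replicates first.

Mean Ct: Casp12 DMSO 32.520; Casp12 paclitaxel 28.900; Actb DMSO 17.880; Actb paclitaxel 17.650
ΔCt(DMSO) = 32.520 − 17.880 = 14.640
ΔCt(paclitaxel) = 28.900 − 17.650 = 11.250
ΔΔCt = 11.250 − 14.640 = -3.390
Fold change = 2^(−(-3.390)) = 2^3.390 = 10.4831

10.483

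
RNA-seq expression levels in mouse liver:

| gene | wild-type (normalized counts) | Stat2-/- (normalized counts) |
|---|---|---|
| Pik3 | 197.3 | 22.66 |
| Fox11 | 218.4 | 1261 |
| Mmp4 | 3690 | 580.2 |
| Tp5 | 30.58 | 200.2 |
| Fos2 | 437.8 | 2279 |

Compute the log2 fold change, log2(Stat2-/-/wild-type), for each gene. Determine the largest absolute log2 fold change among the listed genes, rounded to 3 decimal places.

3.122

log2(22.66/197.3) = -3.122  (Pik3)
log2(1261/218.4) = 2.530  (Fox11)
log2(580.2/3690) = -2.669  (Mmp4)
log2(200.2/30.58) = 2.711  (Tp5)
log2(2279/437.8) = 2.380  (Fos2)
The largest magnitude belongs to Pik3.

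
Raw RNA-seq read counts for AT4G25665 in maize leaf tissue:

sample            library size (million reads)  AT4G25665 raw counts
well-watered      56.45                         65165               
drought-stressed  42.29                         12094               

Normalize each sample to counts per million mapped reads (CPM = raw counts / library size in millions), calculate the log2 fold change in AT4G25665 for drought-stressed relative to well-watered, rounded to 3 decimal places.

-2.013

CPM(well-watered) = 65165 / 56.45 = 1154.3844
CPM(drought-stressed) = 12094 / 42.29 = 285.9778
Fold change = 285.9778 / 1154.3844 = 0.24773
log2(0.24773) = -2.0131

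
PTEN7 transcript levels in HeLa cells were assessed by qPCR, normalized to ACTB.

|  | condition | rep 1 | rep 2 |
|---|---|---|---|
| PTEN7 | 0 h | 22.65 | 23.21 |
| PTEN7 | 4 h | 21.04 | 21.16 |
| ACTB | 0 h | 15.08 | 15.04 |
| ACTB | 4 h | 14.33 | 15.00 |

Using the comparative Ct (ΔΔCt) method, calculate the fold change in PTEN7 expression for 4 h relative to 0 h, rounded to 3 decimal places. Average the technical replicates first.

Mean Ct: PTEN7 0 h 22.930; PTEN7 4 h 21.100; ACTB 0 h 15.060; ACTB 4 h 14.665
ΔCt(0 h) = 22.930 − 15.060 = 7.870
ΔCt(4 h) = 21.100 − 14.665 = 6.435
ΔΔCt = 6.435 − 7.870 = -1.435
Fold change = 2^(−(-1.435)) = 2^1.435 = 2.7038

2.704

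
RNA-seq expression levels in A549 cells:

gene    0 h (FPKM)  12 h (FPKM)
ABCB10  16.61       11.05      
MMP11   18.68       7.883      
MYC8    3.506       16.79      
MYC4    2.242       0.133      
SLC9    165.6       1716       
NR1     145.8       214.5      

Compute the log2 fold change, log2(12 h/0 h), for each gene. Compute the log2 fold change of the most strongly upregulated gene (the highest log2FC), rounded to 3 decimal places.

log2(11.05/16.61) = -0.588  (ABCB10)
log2(7.883/18.68) = -1.245  (MMP11)
log2(16.79/3.506) = 2.260  (MYC8)
log2(0.133/2.242) = -4.075  (MYC4)
log2(1716/165.6) = 3.373  (SLC9)
log2(214.5/145.8) = 0.557  (NR1)
SLC9 is most strongly upregulated.

3.373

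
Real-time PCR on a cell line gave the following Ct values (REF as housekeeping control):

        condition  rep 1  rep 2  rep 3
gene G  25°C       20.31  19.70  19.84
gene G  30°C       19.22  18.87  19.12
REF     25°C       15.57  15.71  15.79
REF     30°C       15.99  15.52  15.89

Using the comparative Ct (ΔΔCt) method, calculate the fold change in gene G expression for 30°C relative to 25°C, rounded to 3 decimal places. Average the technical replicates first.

1.986

Mean Ct: gene G 25°C 19.950; gene G 30°C 19.070; REF 25°C 15.690; REF 30°C 15.800
ΔCt(25°C) = 19.950 − 15.690 = 4.260
ΔCt(30°C) = 19.070 − 15.800 = 3.270
ΔΔCt = 3.270 − 4.260 = -0.990
Fold change = 2^(−(-0.990)) = 2^0.990 = 1.9862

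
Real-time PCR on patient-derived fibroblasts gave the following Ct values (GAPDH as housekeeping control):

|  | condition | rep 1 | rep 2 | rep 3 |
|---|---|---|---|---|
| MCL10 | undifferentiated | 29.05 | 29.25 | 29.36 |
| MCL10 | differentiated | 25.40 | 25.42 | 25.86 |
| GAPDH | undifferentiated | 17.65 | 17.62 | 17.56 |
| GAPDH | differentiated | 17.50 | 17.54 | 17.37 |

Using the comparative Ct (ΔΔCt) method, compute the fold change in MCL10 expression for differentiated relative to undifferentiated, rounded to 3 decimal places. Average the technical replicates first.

11.472

Mean Ct: MCL10 undifferentiated 29.220; MCL10 differentiated 25.560; GAPDH undifferentiated 17.610; GAPDH differentiated 17.470
ΔCt(undifferentiated) = 29.220 − 17.610 = 11.610
ΔCt(differentiated) = 25.560 − 17.470 = 8.090
ΔΔCt = 8.090 − 11.610 = -3.520
Fold change = 2^(−(-3.520)) = 2^3.520 = 11.4716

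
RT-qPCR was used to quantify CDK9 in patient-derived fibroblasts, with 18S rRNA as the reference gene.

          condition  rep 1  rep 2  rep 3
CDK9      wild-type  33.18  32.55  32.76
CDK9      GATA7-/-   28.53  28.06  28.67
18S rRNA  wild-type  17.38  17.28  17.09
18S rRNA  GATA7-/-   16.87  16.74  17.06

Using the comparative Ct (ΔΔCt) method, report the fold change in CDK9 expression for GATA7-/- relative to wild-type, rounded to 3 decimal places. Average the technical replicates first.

Mean Ct: CDK9 wild-type 32.830; CDK9 GATA7-/- 28.420; 18S rRNA wild-type 17.250; 18S rRNA GATA7-/- 16.890
ΔCt(wild-type) = 32.830 − 17.250 = 15.580
ΔCt(GATA7-/-) = 28.420 − 16.890 = 11.530
ΔΔCt = 11.530 − 15.580 = -4.050
Fold change = 2^(−(-4.050)) = 2^4.050 = 16.5642

16.564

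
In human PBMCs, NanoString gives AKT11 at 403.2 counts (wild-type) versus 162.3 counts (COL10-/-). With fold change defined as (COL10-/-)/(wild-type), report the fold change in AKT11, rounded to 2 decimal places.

0.40

Fold change = 162.3 / 403.2 = 0.403
AKT11 is downregulated.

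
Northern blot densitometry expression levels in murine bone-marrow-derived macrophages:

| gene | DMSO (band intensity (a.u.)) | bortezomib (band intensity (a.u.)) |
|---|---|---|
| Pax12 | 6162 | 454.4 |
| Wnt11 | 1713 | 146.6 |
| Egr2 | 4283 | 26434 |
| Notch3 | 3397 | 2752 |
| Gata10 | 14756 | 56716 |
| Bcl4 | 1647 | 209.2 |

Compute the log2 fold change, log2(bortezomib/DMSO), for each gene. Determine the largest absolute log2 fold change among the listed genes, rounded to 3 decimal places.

3.761

log2(454.4/6162) = -3.761  (Pax12)
log2(146.6/1713) = -3.547  (Wnt11)
log2(26434/4283) = 2.626  (Egr2)
log2(2752/3397) = -0.304  (Notch3)
log2(56716/14756) = 1.942  (Gata10)
log2(209.2/1647) = -2.977  (Bcl4)
The largest magnitude belongs to Pax12.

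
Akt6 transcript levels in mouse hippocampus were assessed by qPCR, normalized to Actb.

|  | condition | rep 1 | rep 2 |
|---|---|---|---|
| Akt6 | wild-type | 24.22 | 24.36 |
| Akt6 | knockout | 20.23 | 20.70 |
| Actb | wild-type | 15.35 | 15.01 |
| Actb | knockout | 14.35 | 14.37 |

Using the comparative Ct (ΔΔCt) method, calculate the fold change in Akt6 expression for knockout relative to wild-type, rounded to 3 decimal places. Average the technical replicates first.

8.028

Mean Ct: Akt6 wild-type 24.290; Akt6 knockout 20.465; Actb wild-type 15.180; Actb knockout 14.360
ΔCt(wild-type) = 24.290 − 15.180 = 9.110
ΔCt(knockout) = 20.465 − 14.360 = 6.105
ΔΔCt = 6.105 − 9.110 = -3.005
Fold change = 2^(−(-3.005)) = 2^3.005 = 8.0278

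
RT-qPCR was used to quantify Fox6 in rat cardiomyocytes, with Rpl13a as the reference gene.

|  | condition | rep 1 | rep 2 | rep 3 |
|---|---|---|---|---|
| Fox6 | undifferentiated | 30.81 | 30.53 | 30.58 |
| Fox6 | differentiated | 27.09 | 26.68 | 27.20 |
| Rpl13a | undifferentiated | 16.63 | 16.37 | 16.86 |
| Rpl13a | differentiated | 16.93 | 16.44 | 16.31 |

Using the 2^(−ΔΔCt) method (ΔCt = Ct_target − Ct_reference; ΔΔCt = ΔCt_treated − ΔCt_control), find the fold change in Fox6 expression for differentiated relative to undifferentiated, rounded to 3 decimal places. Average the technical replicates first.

Mean Ct: Fox6 undifferentiated 30.640; Fox6 differentiated 26.990; Rpl13a undifferentiated 16.620; Rpl13a differentiated 16.560
ΔCt(undifferentiated) = 30.640 − 16.620 = 14.020
ΔCt(differentiated) = 26.990 − 16.560 = 10.430
ΔΔCt = 10.430 − 14.020 = -3.590
Fold change = 2^(−(-3.590)) = 2^3.590 = 12.0420

12.042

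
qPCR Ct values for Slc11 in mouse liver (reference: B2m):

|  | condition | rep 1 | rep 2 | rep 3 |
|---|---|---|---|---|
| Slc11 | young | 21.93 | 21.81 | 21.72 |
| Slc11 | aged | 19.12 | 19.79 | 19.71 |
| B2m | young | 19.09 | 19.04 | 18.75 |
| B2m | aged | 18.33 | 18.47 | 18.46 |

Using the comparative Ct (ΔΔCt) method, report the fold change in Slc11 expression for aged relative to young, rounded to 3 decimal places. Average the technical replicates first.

3.340

Mean Ct: Slc11 young 21.820; Slc11 aged 19.540; B2m young 18.960; B2m aged 18.420
ΔCt(young) = 21.820 − 18.960 = 2.860
ΔCt(aged) = 19.540 − 18.420 = 1.120
ΔΔCt = 1.120 − 2.860 = -1.740
Fold change = 2^(−(-1.740)) = 2^1.740 = 3.3404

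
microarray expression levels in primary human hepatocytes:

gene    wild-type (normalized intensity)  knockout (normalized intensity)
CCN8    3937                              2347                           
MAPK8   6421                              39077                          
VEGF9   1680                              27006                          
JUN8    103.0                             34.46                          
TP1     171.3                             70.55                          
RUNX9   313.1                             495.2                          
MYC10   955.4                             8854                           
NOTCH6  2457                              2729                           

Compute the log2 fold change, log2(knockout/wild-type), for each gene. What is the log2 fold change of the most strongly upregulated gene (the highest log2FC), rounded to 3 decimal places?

log2(2347/3937) = -0.746  (CCN8)
log2(39077/6421) = 2.605  (MAPK8)
log2(27006/1680) = 4.007  (VEGF9)
log2(34.46/103.0) = -1.580  (JUN8)
log2(70.55/171.3) = -1.280  (TP1)
log2(495.2/313.1) = 0.661  (RUNX9)
log2(8854/955.4) = 3.212  (MYC10)
log2(2729/2457) = 0.151  (NOTCH6)
VEGF9 is most strongly upregulated.

4.007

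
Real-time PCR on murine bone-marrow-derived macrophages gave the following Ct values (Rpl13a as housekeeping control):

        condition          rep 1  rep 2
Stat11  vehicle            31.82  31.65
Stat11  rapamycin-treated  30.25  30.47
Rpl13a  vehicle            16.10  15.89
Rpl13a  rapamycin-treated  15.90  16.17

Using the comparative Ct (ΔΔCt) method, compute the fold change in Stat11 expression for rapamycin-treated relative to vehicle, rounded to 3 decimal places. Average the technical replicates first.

Mean Ct: Stat11 vehicle 31.735; Stat11 rapamycin-treated 30.360; Rpl13a vehicle 15.995; Rpl13a rapamycin-treated 16.035
ΔCt(vehicle) = 31.735 − 15.995 = 15.740
ΔCt(rapamycin-treated) = 30.360 − 16.035 = 14.325
ΔΔCt = 14.325 − 15.740 = -1.415
Fold change = 2^(−(-1.415)) = 2^1.415 = 2.6666

2.667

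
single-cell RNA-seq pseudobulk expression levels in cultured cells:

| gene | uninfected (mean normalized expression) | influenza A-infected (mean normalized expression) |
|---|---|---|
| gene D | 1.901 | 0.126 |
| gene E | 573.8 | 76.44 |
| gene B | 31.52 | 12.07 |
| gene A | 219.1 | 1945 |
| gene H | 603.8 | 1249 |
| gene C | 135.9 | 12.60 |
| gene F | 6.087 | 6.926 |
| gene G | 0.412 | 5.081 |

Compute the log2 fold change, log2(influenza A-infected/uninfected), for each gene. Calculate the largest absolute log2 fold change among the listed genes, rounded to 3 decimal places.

3.915

log2(0.126/1.901) = -3.915  (gene D)
log2(76.44/573.8) = -2.908  (gene E)
log2(12.07/31.52) = -1.385  (gene B)
log2(1945/219.1) = 3.150  (gene A)
log2(1249/603.8) = 1.049  (gene H)
log2(12.60/135.9) = -3.431  (gene C)
log2(6.926/6.087) = 0.186  (gene F)
log2(5.081/0.412) = 3.624  (gene G)
The largest magnitude belongs to gene D.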